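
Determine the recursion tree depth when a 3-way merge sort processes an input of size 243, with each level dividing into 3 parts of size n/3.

For divide and conquer with division factor 3:

Problem sizes at each level:
Level 0: 243
Level 1: 81
Level 2: 27
Level 3: 9
Level 4: 3
Level 5: 1

The root is level 0 and the size-1 base case is level 5 (the tree spans levels 0 through 5, i.e. 6 levels counting the root), so the depth is the number of divisions: log_3(243) = 5

The recursion tree depth is log_3(243) = 5. At each level, the problem size is divided by 3, so it takes 5 divisions to reduce to a base case of size 1. The algorithm makes 3 recursive calls at each level.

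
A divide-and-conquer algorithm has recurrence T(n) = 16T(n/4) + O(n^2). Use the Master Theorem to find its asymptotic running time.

Master Theorem for T(n) = 16T(n/4) + O(n^2):

a = 16, b = 4, c = 2
log_b(a) = log_4(16) = 2.0000

Case 2: c = 2 = log_4(16) = 2.0000
T(n) = O(n^2 log n) = O(n^2 log n)

For T(n) = 16T(n/4) + O(n^2): log_4(16) = 2.0000. This is Case 2 of the Master Theorem (c = log_b(a), equal work at all levels), giving O(n^2 log n).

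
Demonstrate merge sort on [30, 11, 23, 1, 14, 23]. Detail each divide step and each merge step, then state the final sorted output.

Merge sort trace:

Split: [30, 11, 23, 1, 14, 23] -> [30, 11, 23] and [1, 14, 23]
  Split: [30, 11, 23] -> [30] and [11, 23]
    Split: [11, 23] -> [11] and [23]
    Merge: [11] + [23] -> [11, 23]
  Merge: [30] + [11, 23] -> [11, 23, 30]
  Split: [1, 14, 23] -> [1] and [14, 23]
    Split: [14, 23] -> [14] and [23]
    Merge: [14] + [23] -> [14, 23]
  Merge: [1] + [14, 23] -> [1, 14, 23]
Merge: [11, 23, 30] + [1, 14, 23] -> [1, 11, 14, 23, 23, 30]

Final sorted array: [1, 11, 14, 23, 23, 30]

The merge sort proceeds by recursively splitting the array and merging sorted halves.
After all merges, the sorted array is [1, 11, 14, 23, 23, 30].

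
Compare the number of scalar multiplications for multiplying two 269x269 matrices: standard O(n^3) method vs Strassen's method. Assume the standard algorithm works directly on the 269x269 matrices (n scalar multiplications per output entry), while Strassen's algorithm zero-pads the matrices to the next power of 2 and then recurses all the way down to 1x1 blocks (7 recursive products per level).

Matrix multiplication for 269x269 matrices:

Strassen's algorithm requires power-of-2 dimensions. Pad 269x269 to 512x512 (next power of 2).

Standard algorithm: 269^3 = 19465109 multiplications
Strassen's algorithm: 7^(log2(512)) = 7^9 = 40353607 multiplications
Difference: 19465109 - 40353607 = -20888498 (Strassen uses MORE here due to padding overhead — for small or just-over-power-of-2 n, padding can outweigh the per-level savings)

Standard: 19465109 multiplications (269^3). Strassen: 40353607 multiplications (7^9, after padding to 512x512). Strassen reduces 8 recursive multiplications to 7 at each level.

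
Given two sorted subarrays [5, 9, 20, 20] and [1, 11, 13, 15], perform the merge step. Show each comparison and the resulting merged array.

Merging process:

Compare 5 vs 1: take 1 from right. Merged: [1]
Compare 5 vs 11: take 5 from left. Merged: [1, 5]
Compare 9 vs 11: take 9 from left. Merged: [1, 5, 9]
Compare 20 vs 11: take 11 from right. Merged: [1, 5, 9, 11]
Compare 20 vs 13: take 13 from right. Merged: [1, 5, 9, 11, 13]
Compare 20 vs 15: take 15 from right. Merged: [1, 5, 9, 11, 13, 15]
Append remaining from left: [20, 20]. Merged: [1, 5, 9, 11, 13, 15, 20, 20]

Final merged array: [1, 5, 9, 11, 13, 15, 20, 20]
Total comparisons: 6

The merged array is [1, 5, 9, 11, 13, 15, 20, 20], requiring 6 comparisons. The merge step runs in O(n) time where n is the total number of elements.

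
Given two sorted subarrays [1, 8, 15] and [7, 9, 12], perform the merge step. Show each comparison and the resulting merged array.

Merging process:

Compare 1 vs 7: take 1 from left. Merged: [1]
Compare 8 vs 7: take 7 from right. Merged: [1, 7]
Compare 8 vs 9: take 8 from left. Merged: [1, 7, 8]
Compare 15 vs 9: take 9 from right. Merged: [1, 7, 8, 9]
Compare 15 vs 12: take 12 from right. Merged: [1, 7, 8, 9, 12]
Append remaining from left: [15]. Merged: [1, 7, 8, 9, 12, 15]

Final merged array: [1, 7, 8, 9, 12, 15]
Total comparisons: 5

The merged array is [1, 7, 8, 9, 12, 15], requiring 5 comparisons. The merge step runs in O(n) time where n is the total number of elements.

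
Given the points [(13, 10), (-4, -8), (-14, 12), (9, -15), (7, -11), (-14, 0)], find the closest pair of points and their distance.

Computing all pairwise distances among 6 points:

d((13, 10), (-4, -8)) = 24.7588
d((13, 10), (-14, 12)) = 27.074
d((13, 10), (9, -15)) = 25.318
d((13, 10), (7, -11)) = 21.8403
d((13, 10), (-14, 0)) = 28.7924
d((-4, -8), (-14, 12)) = 22.3607
d((-4, -8), (9, -15)) = 14.7648
d((-4, -8), (7, -11)) = 11.4018
d((-4, -8), (-14, 0)) = 12.8062
d((-14, 12), (9, -15)) = 35.4683
d((-14, 12), (7, -11)) = 31.1448
d((-14, 12), (-14, 0)) = 12.0
d((9, -15), (7, -11)) = 4.4721 <-- minimum
d((9, -15), (-14, 0)) = 27.4591
d((7, -11), (-14, 0)) = 23.7065

Closest pair: (9, -15) and (7, -11) with distance 4.4721

The closest pair is (9, -15) and (7, -11) with Euclidean distance 4.4721. For 6 points, brute-force pairwise comparison is shown above. For large n, the divide-and-conquer algorithm (sort by x, recurse on halves, check the dividing strip) achieves O(n log n).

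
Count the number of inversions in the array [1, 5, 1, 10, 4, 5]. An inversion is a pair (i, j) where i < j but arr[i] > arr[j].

Finding inversions in [1, 5, 1, 10, 4, 5]:

(1, 2): arr[1]=5 > arr[2]=1
(1, 4): arr[1]=5 > arr[4]=4
(3, 4): arr[3]=10 > arr[4]=4
(3, 5): arr[3]=10 > arr[5]=5

Total inversions: 4

The array has 4 inversion(s): (1,2), (1,4), (3,4), (3,5). Each pair (i,j) satisfies i < j and arr[i] > arr[j].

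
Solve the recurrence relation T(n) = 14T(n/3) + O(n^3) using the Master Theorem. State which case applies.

Master Theorem for T(n) = 14T(n/3) + O(n^3):

a = 14, b = 3, c = 3
log_b(a) = log_3(14) = 2.4022

Case 3: c = 3 > log_3(14) = 2.4022
T(n) = O(n^3) = O(n^3)

For T(n) = 14T(n/3) + O(n^3): log_3(14) = 2.4022. This is Case 3 of the Master Theorem (c > log_b(a), work dominated by root), giving O(n^3).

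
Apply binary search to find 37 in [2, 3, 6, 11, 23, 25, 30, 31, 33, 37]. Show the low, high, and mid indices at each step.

Binary search for 37 in [2, 3, 6, 11, 23, 25, 30, 31, 33, 37]:

lo=0, hi=9, mid=4, arr[mid]=23 -> 23 < 37, search right half
lo=5, hi=9, mid=7, arr[mid]=31 -> 31 < 37, search right half
lo=8, hi=9, mid=8, arr[mid]=33 -> 33 < 37, search right half
lo=9, hi=9, mid=9, arr[mid]=37 -> Found target at index 9!

Binary search finds 37 at index 9 after 4 comparisons. The search repeatedly halves the search space by comparing with the middle element.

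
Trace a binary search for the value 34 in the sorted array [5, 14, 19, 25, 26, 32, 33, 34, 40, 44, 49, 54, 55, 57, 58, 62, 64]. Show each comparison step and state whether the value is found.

Binary search for 34 in [5, 14, 19, 25, 26, 32, 33, 34, 40, 44, 49, 54, 55, 57, 58, 62, 64]:

lo=0, hi=16, mid=8, arr[mid]=40 -> 40 > 34, search left half
lo=0, hi=7, mid=3, arr[mid]=25 -> 25 < 34, search right half
lo=4, hi=7, mid=5, arr[mid]=32 -> 32 < 34, search right half
lo=6, hi=7, mid=6, arr[mid]=33 -> 33 < 34, search right half
lo=7, hi=7, mid=7, arr[mid]=34 -> Found target at index 7!

Binary search finds 34 at index 7 after 5 comparisons. The search repeatedly halves the search space by comparing with the middle element.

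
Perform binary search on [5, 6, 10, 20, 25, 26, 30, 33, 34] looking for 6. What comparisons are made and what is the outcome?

Binary search for 6 in [5, 6, 10, 20, 25, 26, 30, 33, 34]:

lo=0, hi=8, mid=4, arr[mid]=25 -> 25 > 6, search left half
lo=0, hi=3, mid=1, arr[mid]=6 -> Found target at index 1!

Binary search finds 6 at index 1 after 2 comparisons. The search repeatedly halves the search space by comparing with the middle element.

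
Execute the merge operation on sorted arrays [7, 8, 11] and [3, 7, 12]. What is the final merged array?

Merging process:

Compare 7 vs 3: take 3 from right. Merged: [3]
Compare 7 vs 7: take 7 from left. Merged: [3, 7]
Compare 8 vs 7: take 7 from right. Merged: [3, 7, 7]
Compare 8 vs 12: take 8 from left. Merged: [3, 7, 7, 8]
Compare 11 vs 12: take 11 from left. Merged: [3, 7, 7, 8, 11]
Append remaining from right: [12]. Merged: [3, 7, 7, 8, 11, 12]

Final merged array: [3, 7, 7, 8, 11, 12]
Total comparisons: 5

The merged array is [3, 7, 7, 8, 11, 12], requiring 5 comparisons. The merge step runs in O(n) time where n is the total number of elements.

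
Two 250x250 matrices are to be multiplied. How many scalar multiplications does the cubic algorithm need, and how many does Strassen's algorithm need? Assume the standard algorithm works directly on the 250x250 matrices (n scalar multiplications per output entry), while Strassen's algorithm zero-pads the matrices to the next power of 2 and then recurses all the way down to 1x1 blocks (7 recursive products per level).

Matrix multiplication for 250x250 matrices:

Strassen's algorithm requires power-of-2 dimensions. Pad 250x250 to 256x256 (next power of 2).

Standard algorithm: 250^3 = 15625000 multiplications
Strassen's algorithm: 7^(log2(256)) = 7^8 = 5764801 multiplications
Savings: 15625000 - 5764801 = 9860199 multiplications

Standard: 15625000 multiplications (250^3). Strassen: 5764801 multiplications (7^8, after padding to 256x256). Strassen reduces 8 recursive multiplications to 7 at each level.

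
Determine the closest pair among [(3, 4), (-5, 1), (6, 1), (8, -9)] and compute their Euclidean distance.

Computing all pairwise distances among 4 points:

d((3, 4), (-5, 1)) = 8.544
d((3, 4), (6, 1)) = 4.2426 <-- minimum
d((3, 4), (8, -9)) = 13.9284
d((-5, 1), (6, 1)) = 11.0
d((-5, 1), (8, -9)) = 16.4012
d((6, 1), (8, -9)) = 10.198

Closest pair: (3, 4) and (6, 1) with distance 4.2426

The closest pair is (3, 4) and (6, 1) with Euclidean distance 4.2426. For 4 points, brute-force pairwise comparison is shown above. For large n, the divide-and-conquer algorithm (sort by x, recurse on halves, check the dividing strip) achieves O(n log n).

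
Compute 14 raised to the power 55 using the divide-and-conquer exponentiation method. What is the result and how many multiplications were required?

Computing 14^55 by squaring (build up from 14^1; each line after the first costs one multiplication):

14^1 = 14
14^2 = (14^1)^2 = 14^2 = 196
14^3 = 14 * 14^2 = 14 * 196 = 2744
14^6 = (14^3)^2 = 2744^2 = 7529536
14^12 = (14^6)^2 = 7529536^2 = 56693912375296
14^13 = 14 * 14^12 = 14 * 56693912375296 = 793714773254144
14^26 = (14^13)^2 = 793714773254144^2 = 629983141281877223603213172736
14^27 = 14 * 14^26 = 14 * 629983141281877223603213172736 = 8819763977946281130444984418304
14^54 = (14^27)^2 = 8819763977946281130444984418304^2 = 77788236626678808982722471083604074886584214739573349250236416
14^55 = 14 * 14^54 = 14 * 77788236626678808982722471083604074886584214739573349250236416 = 1089035312773503325758114595170457048412179006354026889503309824

Result: 1089035312773503325758114595170457048412179006354026889503309824
Multiplications needed: 9 (9 lines after 14^1)

14^55 = 1089035312773503325758114595170457048412179006354026889503309824. Using exponentiation by squaring, this requires 9 multiplications. The key idea: if the exponent is even, square the half-power; if odd, multiply by the base once.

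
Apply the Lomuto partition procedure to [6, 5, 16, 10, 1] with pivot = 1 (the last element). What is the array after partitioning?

Lomuto partition with pivot = 1:

Initial array: [6, 5, 16, 10, 1]

arr[0]=6 > 1: no swap
arr[1]=5 > 1: no swap
arr[2]=16 > 1: no swap
arr[3]=10 > 1: no swap

Place pivot at position 0: [1, 5, 16, 10, 6]
Pivot position: 0

After partitioning with pivot 1, the array becomes [1, 5, 16, 10, 6]. The pivot is placed at index 0. All elements to the left of the pivot are <= 1, and all elements to the right are > 1.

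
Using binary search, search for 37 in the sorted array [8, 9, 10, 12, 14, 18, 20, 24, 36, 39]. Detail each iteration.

Binary search for 37 in [8, 9, 10, 12, 14, 18, 20, 24, 36, 39]:

lo=0, hi=9, mid=4, arr[mid]=14 -> 14 < 37, search right half
lo=5, hi=9, mid=7, arr[mid]=24 -> 24 < 37, search right half
lo=8, hi=9, mid=8, arr[mid]=36 -> 36 < 37, search right half
lo=9, hi=9, mid=9, arr[mid]=39 -> 39 > 37, search left half
lo=9 > hi=8, target 37 not found

Binary search determines that 37 is not in the array after 4 comparisons. The search space was exhausted without finding the target.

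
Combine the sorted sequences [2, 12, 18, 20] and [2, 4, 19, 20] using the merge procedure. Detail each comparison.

Merging process:

Compare 2 vs 2: take 2 from left. Merged: [2]
Compare 12 vs 2: take 2 from right. Merged: [2, 2]
Compare 12 vs 4: take 4 from right. Merged: [2, 2, 4]
Compare 12 vs 19: take 12 from left. Merged: [2, 2, 4, 12]
Compare 18 vs 19: take 18 from left. Merged: [2, 2, 4, 12, 18]
Compare 20 vs 19: take 19 from right. Merged: [2, 2, 4, 12, 18, 19]
Compare 20 vs 20: take 20 from left. Merged: [2, 2, 4, 12, 18, 19, 20]
Append remaining from right: [20]. Merged: [2, 2, 4, 12, 18, 19, 20, 20]

Final merged array: [2, 2, 4, 12, 18, 19, 20, 20]
Total comparisons: 7

The merged array is [2, 2, 4, 12, 18, 19, 20, 20], requiring 7 comparisons. The merge step runs in O(n) time where n is the total number of elements.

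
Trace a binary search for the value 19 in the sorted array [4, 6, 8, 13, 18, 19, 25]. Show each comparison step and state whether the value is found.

Binary search for 19 in [4, 6, 8, 13, 18, 19, 25]:

lo=0, hi=6, mid=3, arr[mid]=13 -> 13 < 19, search right half
lo=4, hi=6, mid=5, arr[mid]=19 -> Found target at index 5!

Binary search finds 19 at index 5 after 2 comparisons. The search repeatedly halves the search space by comparing with the middle element.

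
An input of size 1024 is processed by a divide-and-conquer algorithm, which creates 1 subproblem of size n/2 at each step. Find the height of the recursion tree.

For divide and conquer with division factor 2:

Problem sizes at each level:
Level 0: 1024
Level 1: 512
Level 2: 256
Level 3: 128
Level 4: 64
Level 5: 32
Level 6: 16
Level 7: 8
Level 8: 4
Level 9: 2
Level 10: 1

The root is level 0 and the size-1 base case is level 10 (the tree spans levels 0 through 10, i.e. 11 levels counting the root), so the depth is the number of divisions: log_2(1024) = 10

The recursion tree depth is log_2(1024) = 10. At each level, the problem size is divided by 2, so it takes 10 divisions to reduce to a base case of size 1. The algorithm makes 1 recursive call at each level.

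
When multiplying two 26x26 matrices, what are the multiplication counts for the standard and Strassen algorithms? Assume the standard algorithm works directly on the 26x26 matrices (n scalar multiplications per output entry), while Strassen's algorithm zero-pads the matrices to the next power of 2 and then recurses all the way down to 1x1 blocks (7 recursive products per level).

Matrix multiplication for 26x26 matrices:

Strassen's algorithm requires power-of-2 dimensions. Pad 26x26 to 32x32 (next power of 2).

Standard algorithm: 26^3 = 17576 multiplications
Strassen's algorithm: 7^(log2(32)) = 7^5 = 16807 multiplications
Savings: 17576 - 16807 = 769 multiplications

Standard: 17576 multiplications (26^3). Strassen: 16807 multiplications (7^5, after padding to 32x32). Strassen reduces 8 recursive multiplications to 7 at each level.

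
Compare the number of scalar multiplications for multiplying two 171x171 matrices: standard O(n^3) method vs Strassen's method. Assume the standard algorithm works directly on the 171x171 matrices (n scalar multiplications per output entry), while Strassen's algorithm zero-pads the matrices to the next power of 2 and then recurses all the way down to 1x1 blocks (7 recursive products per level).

Matrix multiplication for 171x171 matrices:

Strassen's algorithm requires power-of-2 dimensions. Pad 171x171 to 256x256 (next power of 2).

Standard algorithm: 171^3 = 5000211 multiplications
Strassen's algorithm: 7^(log2(256)) = 7^8 = 5764801 multiplications
Difference: 5000211 - 5764801 = -764590 (Strassen uses MORE here due to padding overhead — for small or just-over-power-of-2 n, padding can outweigh the per-level savings)

Standard: 5000211 multiplications (171^3). Strassen: 5764801 multiplications (7^8, after padding to 256x256). Strassen reduces 8 recursive multiplications to 7 at each level.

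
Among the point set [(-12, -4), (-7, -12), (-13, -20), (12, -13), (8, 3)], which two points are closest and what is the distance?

Computing all pairwise distances among 5 points:

d((-12, -4), (-7, -12)) = 9.434 <-- minimum
d((-12, -4), (-13, -20)) = 16.0312
d((-12, -4), (12, -13)) = 25.632
d((-12, -4), (8, 3)) = 21.1896
d((-7, -12), (-13, -20)) = 10.0
d((-7, -12), (12, -13)) = 19.0263
d((-7, -12), (8, 3)) = 21.2132
d((-13, -20), (12, -13)) = 25.9615
d((-13, -20), (8, 3)) = 31.1448
d((12, -13), (8, 3)) = 16.4924

Closest pair: (-12, -4) and (-7, -12) with distance 9.434

The closest pair is (-12, -4) and (-7, -12) with Euclidean distance 9.434. For 5 points, brute-force pairwise comparison is shown above. For large n, the divide-and-conquer algorithm (sort by x, recurse on halves, check the dividing strip) achieves O(n log n).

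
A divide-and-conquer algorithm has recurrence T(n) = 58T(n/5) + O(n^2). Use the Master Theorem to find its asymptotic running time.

Master Theorem for T(n) = 58T(n/5) + O(n^2):

a = 58, b = 5, c = 2
log_b(a) = log_5(58) = 2.5229

Case 1: c = 2 < log_5(58) = 2.5229
T(n) = O(n^(log_5 58))

For T(n) = 58T(n/5) + O(n^2): log_5(58) = 2.5229. This is Case 1 of the Master Theorem (c < log_b(a), work dominated by leaves), giving O(n^(log_5 58)).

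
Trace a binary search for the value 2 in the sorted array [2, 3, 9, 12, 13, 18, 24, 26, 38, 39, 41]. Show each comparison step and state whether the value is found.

Binary search for 2 in [2, 3, 9, 12, 13, 18, 24, 26, 38, 39, 41]:

lo=0, hi=10, mid=5, arr[mid]=18 -> 18 > 2, search left half
lo=0, hi=4, mid=2, arr[mid]=9 -> 9 > 2, search left half
lo=0, hi=1, mid=0, arr[mid]=2 -> Found target at index 0!

Binary search finds 2 at index 0 after 3 comparisons. The search repeatedly halves the search space by comparing with the middle element.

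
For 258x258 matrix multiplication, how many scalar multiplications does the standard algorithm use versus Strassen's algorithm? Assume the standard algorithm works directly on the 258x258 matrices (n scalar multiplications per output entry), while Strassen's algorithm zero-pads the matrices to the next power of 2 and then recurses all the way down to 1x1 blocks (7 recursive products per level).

Matrix multiplication for 258x258 matrices:

Strassen's algorithm requires power-of-2 dimensions. Pad 258x258 to 512x512 (next power of 2).

Standard algorithm: 258^3 = 17173512 multiplications
Strassen's algorithm: 7^(log2(512)) = 7^9 = 40353607 multiplications
Difference: 17173512 - 40353607 = -23180095 (Strassen uses MORE here due to padding overhead — for small or just-over-power-of-2 n, padding can outweigh the per-level savings)

Standard: 17173512 multiplications (258^3). Strassen: 40353607 multiplications (7^9, after padding to 512x512). Strassen reduces 8 recursive multiplications to 7 at each level.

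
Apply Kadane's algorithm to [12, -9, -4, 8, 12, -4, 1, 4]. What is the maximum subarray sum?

Using Kadane's algorithm on [12, -9, -4, 8, 12, -4, 1, 4]:

Scanning through the array:
Position 1 (value -9): max_ending_here = 3, max_so_far = 12
Position 2 (value -4): max_ending_here = -1, max_so_far = 12
Position 3 (value 8): max_ending_here = 8, max_so_far = 12
Position 4 (value 12): max_ending_here = 20, max_so_far = 20
Position 5 (value -4): max_ending_here = 16, max_so_far = 20
Position 6 (value 1): max_ending_here = 17, max_so_far = 20
Position 7 (value 4): max_ending_here = 21, max_so_far = 21

Maximum subarray: [8, 12, -4, 1, 4]
Maximum sum: 21

The maximum subarray is [8, 12, -4, 1, 4] with sum 21. This subarray runs from index 3 to index 7.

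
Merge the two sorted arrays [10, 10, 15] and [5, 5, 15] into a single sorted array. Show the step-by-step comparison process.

Merging process:

Compare 10 vs 5: take 5 from right. Merged: [5]
Compare 10 vs 5: take 5 from right. Merged: [5, 5]
Compare 10 vs 15: take 10 from left. Merged: [5, 5, 10]
Compare 10 vs 15: take 10 from left. Merged: [5, 5, 10, 10]
Compare 15 vs 15: take 15 from left. Merged: [5, 5, 10, 10, 15]
Append remaining from right: [15]. Merged: [5, 5, 10, 10, 15, 15]

Final merged array: [5, 5, 10, 10, 15, 15]
Total comparisons: 5

The merged array is [5, 5, 10, 10, 15, 15], requiring 5 comparisons. The merge step runs in O(n) time where n is the total number of elements.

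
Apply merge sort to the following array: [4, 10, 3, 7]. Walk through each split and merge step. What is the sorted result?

Merge sort trace:

Split: [4, 10, 3, 7] -> [4, 10] and [3, 7]
  Split: [4, 10] -> [4] and [10]
  Merge: [4] + [10] -> [4, 10]
  Split: [3, 7] -> [3] and [7]
  Merge: [3] + [7] -> [3, 7]
Merge: [4, 10] + [3, 7] -> [3, 4, 7, 10]

Final sorted array: [3, 4, 7, 10]

The merge sort proceeds by recursively splitting the array and merging sorted halves.
After all merges, the sorted array is [3, 4, 7, 10].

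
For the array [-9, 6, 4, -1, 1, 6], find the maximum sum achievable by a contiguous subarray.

Using Kadane's algorithm on [-9, 6, 4, -1, 1, 6]:

Scanning through the array:
Position 1 (value 6): max_ending_here = 6, max_so_far = 6
Position 2 (value 4): max_ending_here = 10, max_so_far = 10
Position 3 (value -1): max_ending_here = 9, max_so_far = 10
Position 4 (value 1): max_ending_here = 10, max_so_far = 10
Position 5 (value 6): max_ending_here = 16, max_so_far = 16

Maximum subarray: [6, 4, -1, 1, 6]
Maximum sum: 16

The maximum subarray is [6, 4, -1, 1, 6] with sum 16. This subarray runs from index 1 to index 5.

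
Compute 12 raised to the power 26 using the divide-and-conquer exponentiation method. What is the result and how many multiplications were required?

Computing 12^26 by squaring (build up from 12^1; each line after the first costs one multiplication):

12^1 = 12
12^2 = (12^1)^2 = 12^2 = 144
12^3 = 12 * 12^2 = 12 * 144 = 1728
12^6 = (12^3)^2 = 1728^2 = 2985984
12^12 = (12^6)^2 = 2985984^2 = 8916100448256
12^13 = 12 * 12^12 = 12 * 8916100448256 = 106993205379072
12^26 = (12^13)^2 = 106993205379072^2 = 11447545997288281555215581184

Result: 11447545997288281555215581184
Multiplications needed: 6 (6 lines after 12^1)

12^26 = 11447545997288281555215581184. Using exponentiation by squaring, this requires 6 multiplications. The key idea: if the exponent is even, square the half-power; if odd, multiply by the base once.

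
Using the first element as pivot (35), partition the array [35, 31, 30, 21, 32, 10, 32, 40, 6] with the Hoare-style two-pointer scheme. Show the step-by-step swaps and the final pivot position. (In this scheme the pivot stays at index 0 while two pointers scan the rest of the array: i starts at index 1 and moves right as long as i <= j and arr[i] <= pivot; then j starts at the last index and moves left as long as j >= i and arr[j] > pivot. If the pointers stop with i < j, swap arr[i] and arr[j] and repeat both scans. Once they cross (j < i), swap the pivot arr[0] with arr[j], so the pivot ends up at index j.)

Hoare-style two-pointer partition with pivot = 35:

Initial array: [35, 31, 30, 21, 32, 10, 32, 40, 6]

Pointers start at i = 1, j = 8.
i stops at index 7 (arr[7]=40 > 35), j stops at index 8 (arr[8]=6 <= 35): swap arr[7] and arr[8], array becomes [35, 31, 30, 21, 32, 10, 32, 6, 40]
i ends at 8, j ends at 7: the pointers have crossed (j < i), so scanning stops.

Swap pivot arr[0] with arr[7] to place pivot at position 7: [6, 31, 30, 21, 32, 10, 32, 35, 40]
Pivot position: 7

After partitioning with pivot 35, the array becomes [6, 31, 30, 21, 32, 10, 32, 35, 40]. The pivot is placed at index 7. All elements to the left of the pivot are <= 35, and all elements to the right are > 35.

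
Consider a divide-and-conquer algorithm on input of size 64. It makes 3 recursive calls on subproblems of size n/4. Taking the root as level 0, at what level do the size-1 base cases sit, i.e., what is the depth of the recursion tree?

For divide and conquer with division factor 4:

Problem sizes at each level:
Level 0: 64
Level 1: 16
Level 2: 4
Level 3: 1

The root is level 0 and the size-1 base case is level 3 (the tree spans levels 0 through 3, i.e. 4 levels counting the root), so the depth is the number of divisions: log_4(64) = 3

The recursion tree depth is log_4(64) = 3. At each level, the problem size is divided by 4, so it takes 3 divisions to reduce to a base case of size 1. The algorithm makes 3 recursive calls at each level.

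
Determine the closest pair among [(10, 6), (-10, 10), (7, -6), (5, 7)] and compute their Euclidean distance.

Computing all pairwise distances among 4 points:

d((10, 6), (-10, 10)) = 20.3961
d((10, 6), (7, -6)) = 12.3693
d((10, 6), (5, 7)) = 5.099 <-- minimum
d((-10, 10), (7, -6)) = 23.3452
d((-10, 10), (5, 7)) = 15.2971
d((7, -6), (5, 7)) = 13.1529

Closest pair: (10, 6) and (5, 7) with distance 5.099

The closest pair is (10, 6) and (5, 7) with Euclidean distance 5.099. For 4 points, brute-force pairwise comparison is shown above. For large n, the divide-and-conquer algorithm (sort by x, recurse on halves, check the dividing strip) achieves O(n log n).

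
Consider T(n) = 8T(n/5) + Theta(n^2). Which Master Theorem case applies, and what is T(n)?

Master Theorem for T(n) = 8T(n/5) + O(n^2):

a = 8, b = 5, c = 2
log_b(a) = log_5(8) = 1.2920

Case 3: c = 2 > log_5(8) = 1.2920
T(n) = O(n^2) = O(n^2)

For T(n) = 8T(n/5) + O(n^2): log_5(8) = 1.2920. This is Case 3 of the Master Theorem (c > log_b(a), work dominated by root), giving O(n^2).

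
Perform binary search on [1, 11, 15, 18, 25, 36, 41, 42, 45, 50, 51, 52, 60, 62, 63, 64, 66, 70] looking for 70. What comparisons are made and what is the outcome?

Binary search for 70 in [1, 11, 15, 18, 25, 36, 41, 42, 45, 50, 51, 52, 60, 62, 63, 64, 66, 70]:

lo=0, hi=17, mid=8, arr[mid]=45 -> 45 < 70, search right half
lo=9, hi=17, mid=13, arr[mid]=62 -> 62 < 70, search right half
lo=14, hi=17, mid=15, arr[mid]=64 -> 64 < 70, search right half
lo=16, hi=17, mid=16, arr[mid]=66 -> 66 < 70, search right half
lo=17, hi=17, mid=17, arr[mid]=70 -> Found target at index 17!

Binary search finds 70 at index 17 after 5 comparisons. The search repeatedly halves the search space by comparing with the middle element.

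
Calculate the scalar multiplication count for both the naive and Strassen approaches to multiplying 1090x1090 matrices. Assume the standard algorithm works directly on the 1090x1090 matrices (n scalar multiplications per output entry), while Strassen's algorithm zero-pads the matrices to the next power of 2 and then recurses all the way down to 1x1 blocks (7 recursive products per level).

Matrix multiplication for 1090x1090 matrices:

Strassen's algorithm requires power-of-2 dimensions. Pad 1090x1090 to 2048x2048 (next power of 2).

Standard algorithm: 1090^3 = 1295029000 multiplications
Strassen's algorithm: 7^(log2(2048)) = 7^11 = 1977326743 multiplications
Difference: 1295029000 - 1977326743 = -682297743 (Strassen uses MORE here due to padding overhead — for small or just-over-power-of-2 n, padding can outweigh the per-level savings)

Standard: 1295029000 multiplications (1090^3). Strassen: 1977326743 multiplications (7^11, after padding to 2048x2048). Strassen reduces 8 recursive multiplications to 7 at each level.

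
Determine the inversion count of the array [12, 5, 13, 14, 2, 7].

Finding inversions in [12, 5, 13, 14, 2, 7]:

(0, 1): arr[0]=12 > arr[1]=5
(0, 4): arr[0]=12 > arr[4]=2
(0, 5): arr[0]=12 > arr[5]=7
(1, 4): arr[1]=5 > arr[4]=2
(2, 4): arr[2]=13 > arr[4]=2
(2, 5): arr[2]=13 > arr[5]=7
(3, 4): arr[3]=14 > arr[4]=2
(3, 5): arr[3]=14 > arr[5]=7

Total inversions: 8

The array has 8 inversion(s): (0,1), (0,4), (0,5), (1,4), (2,4), (2,5), (3,4), (3,5). Each pair (i,j) satisfies i < j and arr[i] > arr[j].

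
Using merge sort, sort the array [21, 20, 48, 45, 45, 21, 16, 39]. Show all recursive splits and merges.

Merge sort trace:

Split: [21, 20, 48, 45, 45, 21, 16, 39] -> [21, 20, 48, 45] and [45, 21, 16, 39]
  Split: [21, 20, 48, 45] -> [21, 20] and [48, 45]
    Split: [21, 20] -> [21] and [20]
    Merge: [21] + [20] -> [20, 21]
    Split: [48, 45] -> [48] and [45]
    Merge: [48] + [45] -> [45, 48]
  Merge: [20, 21] + [45, 48] -> [20, 21, 45, 48]
  Split: [45, 21, 16, 39] -> [45, 21] and [16, 39]
    Split: [45, 21] -> [45] and [21]
    Merge: [45] + [21] -> [21, 45]
    Split: [16, 39] -> [16] and [39]
    Merge: [16] + [39] -> [16, 39]
  Merge: [21, 45] + [16, 39] -> [16, 21, 39, 45]
Merge: [20, 21, 45, 48] + [16, 21, 39, 45] -> [16, 20, 21, 21, 39, 45, 45, 48]

Final sorted array: [16, 20, 21, 21, 39, 45, 45, 48]

The merge sort proceeds by recursively splitting the array and merging sorted halves.
After all merges, the sorted array is [16, 20, 21, 21, 39, 45, 45, 48].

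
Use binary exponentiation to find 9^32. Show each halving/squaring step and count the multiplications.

Computing 9^32 by squaring (build up from 9^1; each line after the first costs one multiplication):

9^1 = 9
9^2 = (9^1)^2 = 9^2 = 81
9^4 = (9^2)^2 = 81^2 = 6561
9^8 = (9^4)^2 = 6561^2 = 43046721
9^16 = (9^8)^2 = 43046721^2 = 1853020188851841
9^32 = (9^16)^2 = 1853020188851841^2 = 3433683820292512484657849089281

Result: 3433683820292512484657849089281
Multiplications needed: 5 (5 lines after 9^1)

9^32 = 3433683820292512484657849089281. Using exponentiation by squaring, this requires 5 multiplications. The key idea: if the exponent is even, square the half-power; if odd, multiply by the base once.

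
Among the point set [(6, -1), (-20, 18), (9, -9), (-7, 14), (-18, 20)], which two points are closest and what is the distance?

Computing all pairwise distances among 5 points:

d((6, -1), (-20, 18)) = 32.2025
d((6, -1), (9, -9)) = 8.544
d((6, -1), (-7, 14)) = 19.8494
d((6, -1), (-18, 20)) = 31.8904
d((-20, 18), (9, -9)) = 39.6232
d((-20, 18), (-7, 14)) = 13.6015
d((-20, 18), (-18, 20)) = 2.8284 <-- minimum
d((9, -9), (-7, 14)) = 28.0179
d((9, -9), (-18, 20)) = 39.6232
d((-7, 14), (-18, 20)) = 12.53

Closest pair: (-20, 18) and (-18, 20) with distance 2.8284

The closest pair is (-20, 18) and (-18, 20) with Euclidean distance 2.8284. For 5 points, brute-force pairwise comparison is shown above. For large n, the divide-and-conquer algorithm (sort by x, recurse on halves, check the dividing strip) achieves O(n log n).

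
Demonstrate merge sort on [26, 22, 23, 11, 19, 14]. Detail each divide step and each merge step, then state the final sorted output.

Merge sort trace:

Split: [26, 22, 23, 11, 19, 14] -> [26, 22, 23] and [11, 19, 14]
  Split: [26, 22, 23] -> [26] and [22, 23]
    Split: [22, 23] -> [22] and [23]
    Merge: [22] + [23] -> [22, 23]
  Merge: [26] + [22, 23] -> [22, 23, 26]
  Split: [11, 19, 14] -> [11] and [19, 14]
    Split: [19, 14] -> [19] and [14]
    Merge: [19] + [14] -> [14, 19]
  Merge: [11] + [14, 19] -> [11, 14, 19]
Merge: [22, 23, 26] + [11, 14, 19] -> [11, 14, 19, 22, 23, 26]

Final sorted array: [11, 14, 19, 22, 23, 26]

The merge sort proceeds by recursively splitting the array and merging sorted halves.
After all merges, the sorted array is [11, 14, 19, 22, 23, 26].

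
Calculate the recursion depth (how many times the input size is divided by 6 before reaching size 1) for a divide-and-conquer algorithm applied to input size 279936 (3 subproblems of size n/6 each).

For divide and conquer with division factor 6:

Problem sizes at each level:
Level 0: 279936
Level 1: 46656
Level 2: 7776
Level 3: 1296
Level 4: 216
Level 5: 36
Level 6: 6
Level 7: 1

The root is level 0 and the size-1 base case is level 7 (the tree spans levels 0 through 7, i.e. 8 levels counting the root), so the depth is the number of divisions: log_6(279936) = 7

The recursion tree depth is log_6(279936) = 7. At each level, the problem size is divided by 6, so it takes 7 divisions to reduce to a base case of size 1. The algorithm makes 3 recursive calls at each level.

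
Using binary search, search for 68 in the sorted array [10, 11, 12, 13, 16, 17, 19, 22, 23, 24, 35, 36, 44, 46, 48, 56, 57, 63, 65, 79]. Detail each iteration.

Binary search for 68 in [10, 11, 12, 13, 16, 17, 19, 22, 23, 24, 35, 36, 44, 46, 48, 56, 57, 63, 65, 79]:

lo=0, hi=19, mid=9, arr[mid]=24 -> 24 < 68, search right half
lo=10, hi=19, mid=14, arr[mid]=48 -> 48 < 68, search right half
lo=15, hi=19, mid=17, arr[mid]=63 -> 63 < 68, search right half
lo=18, hi=19, mid=18, arr[mid]=65 -> 65 < 68, search right half
lo=19, hi=19, mid=19, arr[mid]=79 -> 79 > 68, search left half
lo=19 > hi=18, target 68 not found

Binary search determines that 68 is not in the array after 5 comparisons. The search space was exhausted without finding the target.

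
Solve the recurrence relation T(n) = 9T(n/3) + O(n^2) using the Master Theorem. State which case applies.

Master Theorem for T(n) = 9T(n/3) + O(n^2):

a = 9, b = 3, c = 2
log_b(a) = log_3(9) = 2.0000

Case 2: c = 2 = log_3(9) = 2.0000
T(n) = O(n^2 log n) = O(n^2 log n)

For T(n) = 9T(n/3) + O(n^2): log_3(9) = 2.0000. This is Case 2 of the Master Theorem (c = log_b(a), equal work at all levels), giving O(n^2 log n).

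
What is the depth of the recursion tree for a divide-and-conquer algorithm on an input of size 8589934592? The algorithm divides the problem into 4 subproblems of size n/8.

For divide and conquer with division factor 8:

Problem sizes at each level:
Level 0: 8589934592
Level 1: 1073741824
Level 2: 134217728
Level 3: 16777216
Level 4: 2097152
Level 5: 262144
Level 6: 32768
Level 7: 4096
Level 8: 512
Level 9: 64
Level 10: 8
Level 11: 1

The root is level 0 and the size-1 base case is level 11 (the tree spans levels 0 through 11, i.e. 12 levels counting the root), so the depth is the number of divisions: log_8(8589934592) = 11

The recursion tree depth is log_8(8589934592) = 11. At each level, the problem size is divided by 8, so it takes 11 divisions to reduce to a base case of size 1. The algorithm makes 4 recursive calls at each level.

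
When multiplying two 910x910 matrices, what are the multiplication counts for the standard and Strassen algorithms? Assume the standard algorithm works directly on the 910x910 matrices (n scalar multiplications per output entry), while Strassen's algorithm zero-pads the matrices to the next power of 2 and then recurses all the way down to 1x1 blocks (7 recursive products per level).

Matrix multiplication for 910x910 matrices:

Strassen's algorithm requires power-of-2 dimensions. Pad 910x910 to 1024x1024 (next power of 2).

Standard algorithm: 910^3 = 753571000 multiplications
Strassen's algorithm: 7^(log2(1024)) = 7^10 = 282475249 multiplications
Savings: 753571000 - 282475249 = 471095751 multiplications

Standard: 753571000 multiplications (910^3). Strassen: 282475249 multiplications (7^10, after padding to 1024x1024). Strassen reduces 8 recursive multiplications to 7 at each level.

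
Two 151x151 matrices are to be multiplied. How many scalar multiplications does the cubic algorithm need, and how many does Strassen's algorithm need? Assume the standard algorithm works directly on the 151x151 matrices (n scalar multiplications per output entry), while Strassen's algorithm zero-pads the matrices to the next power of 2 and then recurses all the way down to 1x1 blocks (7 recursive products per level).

Matrix multiplication for 151x151 matrices:

Strassen's algorithm requires power-of-2 dimensions. Pad 151x151 to 256x256 (next power of 2).

Standard algorithm: 151^3 = 3442951 multiplications
Strassen's algorithm: 7^(log2(256)) = 7^8 = 5764801 multiplications
Difference: 3442951 - 5764801 = -2321850 (Strassen uses MORE here due to padding overhead — for small or just-over-power-of-2 n, padding can outweigh the per-level savings)

Standard: 3442951 multiplications (151^3). Strassen: 5764801 multiplications (7^8, after padding to 256x256). Strassen reduces 8 recursive multiplications to 7 at each level.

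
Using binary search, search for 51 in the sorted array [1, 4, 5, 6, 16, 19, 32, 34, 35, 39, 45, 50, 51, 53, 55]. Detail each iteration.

Binary search for 51 in [1, 4, 5, 6, 16, 19, 32, 34, 35, 39, 45, 50, 51, 53, 55]:

lo=0, hi=14, mid=7, arr[mid]=34 -> 34 < 51, search right half
lo=8, hi=14, mid=11, arr[mid]=50 -> 50 < 51, search right half
lo=12, hi=14, mid=13, arr[mid]=53 -> 53 > 51, search left half
lo=12, hi=12, mid=12, arr[mid]=51 -> Found target at index 12!

Binary search finds 51 at index 12 after 4 comparisons. The search repeatedly halves the search space by comparing with the middle element.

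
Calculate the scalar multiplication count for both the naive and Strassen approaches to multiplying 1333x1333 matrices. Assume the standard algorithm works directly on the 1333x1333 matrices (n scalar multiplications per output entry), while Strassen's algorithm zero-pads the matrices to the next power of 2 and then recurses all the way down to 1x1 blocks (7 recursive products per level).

Matrix multiplication for 1333x1333 matrices:

Strassen's algorithm requires power-of-2 dimensions. Pad 1333x1333 to 2048x2048 (next power of 2).

Standard algorithm: 1333^3 = 2368593037 multiplications
Strassen's algorithm: 7^(log2(2048)) = 7^11 = 1977326743 multiplications
Savings: 2368593037 - 1977326743 = 391266294 multiplications

Standard: 2368593037 multiplications (1333^3). Strassen: 1977326743 multiplications (7^11, after padding to 2048x2048). Strassen reduces 8 recursive multiplications to 7 at each level.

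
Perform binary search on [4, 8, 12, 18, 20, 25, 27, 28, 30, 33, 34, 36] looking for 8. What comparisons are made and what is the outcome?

Binary search for 8 in [4, 8, 12, 18, 20, 25, 27, 28, 30, 33, 34, 36]:

lo=0, hi=11, mid=5, arr[mid]=25 -> 25 > 8, search left half
lo=0, hi=4, mid=2, arr[mid]=12 -> 12 > 8, search left half
lo=0, hi=1, mid=0, arr[mid]=4 -> 4 < 8, search right half
lo=1, hi=1, mid=1, arr[mid]=8 -> Found target at index 1!

Binary search finds 8 at index 1 after 4 comparisons. The search repeatedly halves the search space by comparing with the middle element.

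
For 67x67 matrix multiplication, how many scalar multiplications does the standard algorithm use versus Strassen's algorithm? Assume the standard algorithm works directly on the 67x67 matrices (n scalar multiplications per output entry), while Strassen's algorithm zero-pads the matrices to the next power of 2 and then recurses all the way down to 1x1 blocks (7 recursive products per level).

Matrix multiplication for 67x67 matrices:

Strassen's algorithm requires power-of-2 dimensions. Pad 67x67 to 128x128 (next power of 2).

Standard algorithm: 67^3 = 300763 multiplications
Strassen's algorithm: 7^(log2(128)) = 7^7 = 823543 multiplications
Difference: 300763 - 823543 = -522780 (Strassen uses MORE here due to padding overhead — for small or just-over-power-of-2 n, padding can outweigh the per-level savings)

Standard: 300763 multiplications (67^3). Strassen: 823543 multiplications (7^7, after padding to 128x128). Strassen reduces 8 recursive multiplications to 7 at each level.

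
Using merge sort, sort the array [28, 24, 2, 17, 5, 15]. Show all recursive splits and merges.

Merge sort trace:

Split: [28, 24, 2, 17, 5, 15] -> [28, 24, 2] and [17, 5, 15]
  Split: [28, 24, 2] -> [28] and [24, 2]
    Split: [24, 2] -> [24] and [2]
    Merge: [24] + [2] -> [2, 24]
  Merge: [28] + [2, 24] -> [2, 24, 28]
  Split: [17, 5, 15] -> [17] and [5, 15]
    Split: [5, 15] -> [5] and [15]
    Merge: [5] + [15] -> [5, 15]
  Merge: [17] + [5, 15] -> [5, 15, 17]
Merge: [2, 24, 28] + [5, 15, 17] -> [2, 5, 15, 17, 24, 28]

Final sorted array: [2, 5, 15, 17, 24, 28]

The merge sort proceeds by recursively splitting the array and merging sorted halves.
After all merges, the sorted array is [2, 5, 15, 17, 24, 28].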